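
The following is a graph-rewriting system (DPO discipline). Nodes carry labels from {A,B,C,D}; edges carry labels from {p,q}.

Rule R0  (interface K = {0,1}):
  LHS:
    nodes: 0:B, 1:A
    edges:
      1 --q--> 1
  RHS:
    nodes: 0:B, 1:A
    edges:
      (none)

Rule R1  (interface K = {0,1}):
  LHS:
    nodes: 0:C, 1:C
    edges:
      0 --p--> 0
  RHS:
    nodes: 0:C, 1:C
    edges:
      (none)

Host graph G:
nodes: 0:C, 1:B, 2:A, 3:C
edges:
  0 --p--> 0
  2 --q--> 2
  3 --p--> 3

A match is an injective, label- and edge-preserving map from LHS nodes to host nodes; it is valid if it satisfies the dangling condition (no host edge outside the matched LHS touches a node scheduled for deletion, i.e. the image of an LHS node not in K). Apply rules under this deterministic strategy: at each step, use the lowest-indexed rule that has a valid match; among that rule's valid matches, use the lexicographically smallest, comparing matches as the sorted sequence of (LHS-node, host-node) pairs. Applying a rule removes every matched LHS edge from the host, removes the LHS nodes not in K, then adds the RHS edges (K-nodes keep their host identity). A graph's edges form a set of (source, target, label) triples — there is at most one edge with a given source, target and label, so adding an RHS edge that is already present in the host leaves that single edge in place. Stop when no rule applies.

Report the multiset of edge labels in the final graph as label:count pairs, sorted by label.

initial: |V|=4 |E|=3  E = 0-p->0 2-q->2 3-p->3
step 1: apply R0 at {0↦1, 1↦2}  → |V|=4 |E|=2  E = 0-p->0 3-p->3
step 2: apply R1 at {0↦0, 1↦3}  → |V|=4 |E|=1  E = 3-p->3
step 3: apply R1 at {0↦3, 1↦0}  → |V|=4 |E|=0  E = ∅
normal form: no rule applies after step 3
NF edges: []

Answer: (no edges)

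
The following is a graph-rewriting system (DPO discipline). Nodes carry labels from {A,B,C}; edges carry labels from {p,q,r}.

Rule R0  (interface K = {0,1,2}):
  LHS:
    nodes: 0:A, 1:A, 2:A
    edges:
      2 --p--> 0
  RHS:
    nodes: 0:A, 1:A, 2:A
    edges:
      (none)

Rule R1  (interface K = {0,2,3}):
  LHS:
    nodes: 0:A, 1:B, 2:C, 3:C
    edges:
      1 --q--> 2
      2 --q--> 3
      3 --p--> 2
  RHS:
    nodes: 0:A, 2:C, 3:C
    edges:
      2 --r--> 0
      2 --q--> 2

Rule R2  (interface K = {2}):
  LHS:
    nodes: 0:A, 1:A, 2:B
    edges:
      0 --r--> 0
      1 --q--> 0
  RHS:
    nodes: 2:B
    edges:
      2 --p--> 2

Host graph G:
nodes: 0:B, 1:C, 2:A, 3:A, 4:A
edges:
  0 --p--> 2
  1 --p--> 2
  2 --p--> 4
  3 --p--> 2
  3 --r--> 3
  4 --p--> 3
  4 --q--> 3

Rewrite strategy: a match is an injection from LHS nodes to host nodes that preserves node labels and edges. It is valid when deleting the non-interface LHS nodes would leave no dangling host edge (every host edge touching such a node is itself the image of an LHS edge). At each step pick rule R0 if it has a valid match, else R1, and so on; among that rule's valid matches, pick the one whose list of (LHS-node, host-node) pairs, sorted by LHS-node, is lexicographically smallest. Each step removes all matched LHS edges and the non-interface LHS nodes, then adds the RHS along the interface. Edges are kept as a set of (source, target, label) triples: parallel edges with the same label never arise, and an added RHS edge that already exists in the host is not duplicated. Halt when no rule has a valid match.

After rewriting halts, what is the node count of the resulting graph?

[0] host  ⇒  5 nodes, 7 edges  {0-p->2 1-p->2 2-p->4 3-p->2 3-r->3 4-p->3 4-q->3}
[1] R0 @ {0↦2, 1↦4, 2↦3}  ⇒  5 nodes, 6 edges  {0-p->2 1-p->2 2-p->4 3-r->3 4-p->3 4-q->3}
[2] R0 @ {0↦3, 1↦2, 2↦4}  ⇒  5 nodes, 5 edges  {0-p->2 1-p->2 2-p->4 3-r->3 4-q->3}
[3] R0 @ {0↦4, 1↦3, 2↦2}  ⇒  5 nodes, 4 edges  {0-p->2 1-p->2 3-r->3 4-q->3}
[4] R2 @ {0↦3, 1↦4, 2↦0}  ⇒  3 nodes, 3 edges  {0-p->0 0-p->2 1-p->2}
halt: no rule applies after step 4
NF nodes: {0:B, 1:C, 2:A}

Answer: 3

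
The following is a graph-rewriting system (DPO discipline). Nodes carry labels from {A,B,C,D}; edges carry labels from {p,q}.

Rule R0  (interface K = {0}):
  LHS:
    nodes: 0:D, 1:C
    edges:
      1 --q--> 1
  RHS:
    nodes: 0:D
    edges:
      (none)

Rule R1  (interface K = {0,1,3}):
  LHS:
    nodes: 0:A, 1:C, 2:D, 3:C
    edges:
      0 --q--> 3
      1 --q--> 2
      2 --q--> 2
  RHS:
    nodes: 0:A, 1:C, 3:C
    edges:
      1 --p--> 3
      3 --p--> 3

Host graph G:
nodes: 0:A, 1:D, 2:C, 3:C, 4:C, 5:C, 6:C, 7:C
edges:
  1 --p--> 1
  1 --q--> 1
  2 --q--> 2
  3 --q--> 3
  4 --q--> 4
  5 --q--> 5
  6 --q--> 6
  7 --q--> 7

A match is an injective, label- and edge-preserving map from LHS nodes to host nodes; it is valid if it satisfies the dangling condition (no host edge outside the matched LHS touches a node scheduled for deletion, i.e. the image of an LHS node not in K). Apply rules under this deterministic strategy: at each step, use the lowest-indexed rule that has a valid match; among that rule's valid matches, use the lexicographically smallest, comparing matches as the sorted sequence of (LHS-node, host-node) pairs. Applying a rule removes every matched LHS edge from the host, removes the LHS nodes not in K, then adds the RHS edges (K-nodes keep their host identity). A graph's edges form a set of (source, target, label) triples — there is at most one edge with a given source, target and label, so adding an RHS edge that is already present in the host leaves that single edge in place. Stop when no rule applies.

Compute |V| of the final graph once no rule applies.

Answer: 2

Steps:
start.  V:8 E:8  edges: 1-p->1 1-q->1 2-q->2 3-q->3 4-q->4 5-q->5 6-q->6 7-q->7
1. fire R0 via {0↦1, 1↦2}  →  V:7 E:7  edges: 1-p->1 1-q->1 3-q->3 4-q->4 5-q->5 6-q->6 7-q->7
2. fire R0 via {0↦1, 1↦3}  →  V:6 E:6  edges: 1-p->1 1-q->1 4-q->4 5-q->5 6-q->6 7-q->7
3. fire R0 via {0↦1, 1↦4}  →  V:5 E:5  edges: 1-p->1 1-q->1 5-q->5 6-q->6 7-q->7
4. fire R0 via {0↦1, 1↦5}  →  V:4 E:4  edges: 1-p->1 1-q->1 6-q->6 7-q->7
5. fire R0 via {0↦1, 1↦6}  →  V:3 E:3  edges: 1-p->1 1-q->1 7-q->7
6. fire R0 via {0↦1, 1↦7}  →  V:2 E:2  edges: 1-p->1 1-q->1
final graph: no rule applies after step 6
NF nodes: {0:A, 1:D}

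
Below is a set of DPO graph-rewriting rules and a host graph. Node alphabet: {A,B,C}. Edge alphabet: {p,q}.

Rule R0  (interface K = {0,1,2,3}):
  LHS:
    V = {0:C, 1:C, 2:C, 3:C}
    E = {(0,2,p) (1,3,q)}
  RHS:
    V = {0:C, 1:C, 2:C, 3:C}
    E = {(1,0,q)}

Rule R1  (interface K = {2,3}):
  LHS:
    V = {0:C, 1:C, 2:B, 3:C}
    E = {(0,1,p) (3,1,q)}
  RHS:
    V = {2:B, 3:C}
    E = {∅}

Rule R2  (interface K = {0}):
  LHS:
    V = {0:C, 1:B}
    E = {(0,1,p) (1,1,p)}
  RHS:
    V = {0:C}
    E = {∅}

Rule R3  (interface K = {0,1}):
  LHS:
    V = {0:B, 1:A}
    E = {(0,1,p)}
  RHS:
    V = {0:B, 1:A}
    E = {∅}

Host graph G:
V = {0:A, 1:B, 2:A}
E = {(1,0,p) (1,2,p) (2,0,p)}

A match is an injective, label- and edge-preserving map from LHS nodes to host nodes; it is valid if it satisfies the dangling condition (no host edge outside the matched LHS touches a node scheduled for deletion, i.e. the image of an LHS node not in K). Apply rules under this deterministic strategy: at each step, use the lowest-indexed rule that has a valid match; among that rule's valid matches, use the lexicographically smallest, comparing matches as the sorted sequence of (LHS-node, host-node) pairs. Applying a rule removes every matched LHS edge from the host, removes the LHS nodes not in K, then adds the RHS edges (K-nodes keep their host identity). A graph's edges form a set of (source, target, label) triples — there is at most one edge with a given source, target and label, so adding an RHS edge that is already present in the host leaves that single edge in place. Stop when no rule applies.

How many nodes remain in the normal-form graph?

Answer: 3

Derivation:
initial: |V|=3 |E|=3  E = 1-p->0 1-p->2 2-p->0
step 1: apply R3 at {0↦1, 1↦0}  → |V|=3 |E|=2  E = 1-p->2 2-p->0
step 2: apply R3 at {0↦1, 1↦2}  → |V|=3 |E|=1  E = 2-p->0
halt: no rule applies after step 2
NF nodes: {0:A, 1:B, 2:A}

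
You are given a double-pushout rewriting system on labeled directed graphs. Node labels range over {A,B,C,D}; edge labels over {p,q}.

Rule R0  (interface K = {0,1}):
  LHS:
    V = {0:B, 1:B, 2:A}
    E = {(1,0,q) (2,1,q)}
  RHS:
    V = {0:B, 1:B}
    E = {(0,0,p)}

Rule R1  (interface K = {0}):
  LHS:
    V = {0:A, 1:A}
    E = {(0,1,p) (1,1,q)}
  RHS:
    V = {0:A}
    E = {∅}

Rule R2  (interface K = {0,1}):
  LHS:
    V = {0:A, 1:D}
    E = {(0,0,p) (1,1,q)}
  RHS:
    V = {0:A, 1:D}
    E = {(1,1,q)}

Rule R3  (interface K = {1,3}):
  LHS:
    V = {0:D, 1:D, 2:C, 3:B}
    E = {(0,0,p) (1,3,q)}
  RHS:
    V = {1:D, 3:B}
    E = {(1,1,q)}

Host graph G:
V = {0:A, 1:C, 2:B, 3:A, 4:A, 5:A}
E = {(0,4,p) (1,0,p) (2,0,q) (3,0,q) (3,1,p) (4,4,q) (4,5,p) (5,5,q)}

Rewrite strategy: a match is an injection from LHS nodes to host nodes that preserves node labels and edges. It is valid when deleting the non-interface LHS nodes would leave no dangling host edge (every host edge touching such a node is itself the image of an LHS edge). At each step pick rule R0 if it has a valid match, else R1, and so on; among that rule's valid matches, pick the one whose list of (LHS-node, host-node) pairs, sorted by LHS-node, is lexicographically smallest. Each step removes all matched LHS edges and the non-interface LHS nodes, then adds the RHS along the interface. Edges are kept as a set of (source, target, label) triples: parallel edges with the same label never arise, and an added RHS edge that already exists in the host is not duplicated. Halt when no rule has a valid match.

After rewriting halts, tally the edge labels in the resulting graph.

Answer: p:2 q:2

Derivation:
[0] host  ⇒  6 nodes, 8 edges  {0-p->4 1-p->0 2-q->0 3-q->0 3-p->1 4-q->4 4-p->5 5-q->5}
[1] R1 @ {0↦4, 1↦5}  ⇒  5 nodes, 6 edges  {0-p->4 1-p->0 2-q->0 3-q->0 3-p->1 4-q->4}
[2] R1 @ {0↦0, 1↦4}  ⇒  4 nodes, 4 edges  {1-p->0 2-q->0 3-q->0 3-p->1}
normal form: no rule applies after step 2
NF edges: [(1, 0, 'p'), (2, 0, 'q'), (3, 0, 'q'), (3, 1, 'p')]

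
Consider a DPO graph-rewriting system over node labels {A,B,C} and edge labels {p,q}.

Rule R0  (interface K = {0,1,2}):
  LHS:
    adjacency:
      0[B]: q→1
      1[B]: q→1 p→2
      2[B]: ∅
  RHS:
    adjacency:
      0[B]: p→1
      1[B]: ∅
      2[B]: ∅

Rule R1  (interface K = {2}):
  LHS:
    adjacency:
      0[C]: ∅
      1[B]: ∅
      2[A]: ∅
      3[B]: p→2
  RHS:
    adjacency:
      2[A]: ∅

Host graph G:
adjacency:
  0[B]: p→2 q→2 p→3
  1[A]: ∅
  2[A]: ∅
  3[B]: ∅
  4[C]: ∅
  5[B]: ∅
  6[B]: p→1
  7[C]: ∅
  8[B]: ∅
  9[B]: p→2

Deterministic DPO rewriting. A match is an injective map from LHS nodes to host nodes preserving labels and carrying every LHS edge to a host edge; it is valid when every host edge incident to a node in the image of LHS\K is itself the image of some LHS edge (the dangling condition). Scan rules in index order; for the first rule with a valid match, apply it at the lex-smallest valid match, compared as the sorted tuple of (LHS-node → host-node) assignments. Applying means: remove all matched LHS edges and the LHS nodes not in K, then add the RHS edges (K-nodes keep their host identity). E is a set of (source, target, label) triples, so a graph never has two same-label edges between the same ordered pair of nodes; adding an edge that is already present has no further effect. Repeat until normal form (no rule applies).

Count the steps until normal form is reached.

Answer: 2

Rewrite trace:
start.  V:10 E:5  edges: 0-p->2 0-q->2 0-p->3 6-p->1 9-p->2
1. fire R1 via {0↦4, 1↦5, 2↦1, 3↦6}  →  V:7 E:4  edges: 0-p->2 0-q->2 0-p->3 9-p->2
2. fire R1 via {0↦7, 1↦8, 2↦2, 3↦9}  →  V:4 E:3  edges: 0-p->2 0-q->2 0-p->3
final graph: no rule applies after step 2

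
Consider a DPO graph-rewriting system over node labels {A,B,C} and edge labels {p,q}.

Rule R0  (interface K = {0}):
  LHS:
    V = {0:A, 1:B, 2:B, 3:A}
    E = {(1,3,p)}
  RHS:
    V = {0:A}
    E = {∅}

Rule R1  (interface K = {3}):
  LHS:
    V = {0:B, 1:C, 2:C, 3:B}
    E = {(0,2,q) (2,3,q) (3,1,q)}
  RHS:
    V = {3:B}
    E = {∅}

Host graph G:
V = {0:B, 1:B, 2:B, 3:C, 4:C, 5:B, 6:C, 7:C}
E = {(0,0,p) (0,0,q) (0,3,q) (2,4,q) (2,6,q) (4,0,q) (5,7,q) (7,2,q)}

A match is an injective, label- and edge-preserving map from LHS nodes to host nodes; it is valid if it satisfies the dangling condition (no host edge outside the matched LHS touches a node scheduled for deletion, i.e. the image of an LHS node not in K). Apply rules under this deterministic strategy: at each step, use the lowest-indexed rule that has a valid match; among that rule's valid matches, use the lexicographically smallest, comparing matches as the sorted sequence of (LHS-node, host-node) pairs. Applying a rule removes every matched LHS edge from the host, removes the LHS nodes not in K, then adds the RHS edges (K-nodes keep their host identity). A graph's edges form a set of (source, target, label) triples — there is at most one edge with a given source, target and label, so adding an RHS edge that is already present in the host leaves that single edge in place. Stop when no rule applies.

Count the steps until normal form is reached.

start.  V:8 E:8  edges: 0-p->0 0-q->0 0-q->3 2-q->4 2-q->6 4-q->0 5-q->7 7-q->2
1. fire R1 via {0↦5, 1↦6, 2↦7, 3↦2}  →  V:5 E:5  edges: 0-p->0 0-q->0 0-q->3 2-q->4 4-q->0
2. fire R1 via {0↦2, 1↦3, 2↦4, 3↦0}  →  V:2 E:2  edges: 0-p->0 0-q->0
normal form: no rule applies after step 2

Answer: 2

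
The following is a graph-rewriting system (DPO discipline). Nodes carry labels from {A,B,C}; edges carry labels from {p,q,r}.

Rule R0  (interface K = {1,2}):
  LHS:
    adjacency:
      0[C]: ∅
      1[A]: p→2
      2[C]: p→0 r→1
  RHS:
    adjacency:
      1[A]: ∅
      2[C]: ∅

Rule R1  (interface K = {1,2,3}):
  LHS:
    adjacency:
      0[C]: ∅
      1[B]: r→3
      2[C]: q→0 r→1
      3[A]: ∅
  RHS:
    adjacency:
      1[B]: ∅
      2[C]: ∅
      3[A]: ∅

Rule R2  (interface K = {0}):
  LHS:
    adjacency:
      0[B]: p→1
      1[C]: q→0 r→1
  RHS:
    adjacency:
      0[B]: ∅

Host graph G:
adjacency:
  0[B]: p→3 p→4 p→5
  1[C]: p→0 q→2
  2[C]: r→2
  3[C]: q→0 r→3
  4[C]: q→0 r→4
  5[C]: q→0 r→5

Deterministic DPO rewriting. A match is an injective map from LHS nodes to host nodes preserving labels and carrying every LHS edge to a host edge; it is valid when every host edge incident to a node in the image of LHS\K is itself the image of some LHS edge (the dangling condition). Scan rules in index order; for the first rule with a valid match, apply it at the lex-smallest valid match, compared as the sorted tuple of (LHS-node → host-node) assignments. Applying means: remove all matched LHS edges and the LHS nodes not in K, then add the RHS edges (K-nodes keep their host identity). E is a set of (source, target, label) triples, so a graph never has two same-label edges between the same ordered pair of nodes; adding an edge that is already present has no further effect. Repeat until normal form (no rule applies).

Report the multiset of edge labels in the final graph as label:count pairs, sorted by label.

Answer: p:1 q:1 r:1

Steps:
initial: |V|=6 |E|=12  E = 0-p->3 0-p->4 0-p->5 1-p->0 1-q->2 2-r->2 3-q->0 3-r->3 4-q->0 4-r->4 5-q->0 5-r->5
step 1: apply R2 at {0↦0, 1↦3}  → |V|=5 |E|=9  E = 0-p->4 0-p->5 1-p->0 1-q->2 2-r->2 4-q->0 4-r->4 5-q->0 5-r->5
step 2: apply R2 at {0↦0, 1↦4}  → |V|=4 |E|=6  E = 0-p->5 1-p->0 1-q->2 2-r->2 5-q->0 5-r->5
step 3: apply R2 at {0↦0, 1↦5}  → |V|=3 |E|=3  E = 1-p->0 1-q->2 2-r->2
final graph: no rule applies after step 3
NF edges: [(1, 0, 'p'), (1, 2, 'q'), (2, 2, 'r')]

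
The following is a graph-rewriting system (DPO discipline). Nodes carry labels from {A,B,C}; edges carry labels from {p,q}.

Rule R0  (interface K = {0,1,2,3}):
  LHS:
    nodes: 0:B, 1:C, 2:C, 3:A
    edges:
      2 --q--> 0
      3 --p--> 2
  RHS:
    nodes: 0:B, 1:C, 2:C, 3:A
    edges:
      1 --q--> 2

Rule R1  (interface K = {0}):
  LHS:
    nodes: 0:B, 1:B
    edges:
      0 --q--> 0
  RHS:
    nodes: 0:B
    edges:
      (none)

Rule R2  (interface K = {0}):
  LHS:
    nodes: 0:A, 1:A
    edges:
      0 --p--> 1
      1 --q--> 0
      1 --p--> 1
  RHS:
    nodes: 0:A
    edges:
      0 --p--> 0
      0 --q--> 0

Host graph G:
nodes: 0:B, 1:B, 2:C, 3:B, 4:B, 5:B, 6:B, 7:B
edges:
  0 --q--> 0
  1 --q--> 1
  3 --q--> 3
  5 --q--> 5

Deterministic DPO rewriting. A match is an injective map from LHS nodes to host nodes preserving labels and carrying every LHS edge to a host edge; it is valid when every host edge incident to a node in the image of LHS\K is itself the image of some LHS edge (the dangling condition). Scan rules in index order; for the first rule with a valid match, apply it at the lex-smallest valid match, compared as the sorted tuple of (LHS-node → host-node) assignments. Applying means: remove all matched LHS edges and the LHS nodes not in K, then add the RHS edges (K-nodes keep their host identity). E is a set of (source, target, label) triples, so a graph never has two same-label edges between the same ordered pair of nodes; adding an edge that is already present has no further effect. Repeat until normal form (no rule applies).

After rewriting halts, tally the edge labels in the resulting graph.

[0] host  ⇒  8 nodes, 4 edges  {0-q->0 1-q->1 3-q->3 5-q->5}
[1] R1 @ {0↦0, 1↦4}  ⇒  7 nodes, 3 edges  {1-q->1 3-q->3 5-q->5}
[2] R1 @ {0↦1, 1↦0}  ⇒  6 nodes, 2 edges  {3-q->3 5-q->5}
[3] R1 @ {0↦3, 1↦1}  ⇒  5 nodes, 1 edges  {5-q->5}
[4] R1 @ {0↦5, 1↦3}  ⇒  4 nodes, 0 edges  {∅}
final graph: no rule applies after step 4
NF edges: []

Answer: (no edges)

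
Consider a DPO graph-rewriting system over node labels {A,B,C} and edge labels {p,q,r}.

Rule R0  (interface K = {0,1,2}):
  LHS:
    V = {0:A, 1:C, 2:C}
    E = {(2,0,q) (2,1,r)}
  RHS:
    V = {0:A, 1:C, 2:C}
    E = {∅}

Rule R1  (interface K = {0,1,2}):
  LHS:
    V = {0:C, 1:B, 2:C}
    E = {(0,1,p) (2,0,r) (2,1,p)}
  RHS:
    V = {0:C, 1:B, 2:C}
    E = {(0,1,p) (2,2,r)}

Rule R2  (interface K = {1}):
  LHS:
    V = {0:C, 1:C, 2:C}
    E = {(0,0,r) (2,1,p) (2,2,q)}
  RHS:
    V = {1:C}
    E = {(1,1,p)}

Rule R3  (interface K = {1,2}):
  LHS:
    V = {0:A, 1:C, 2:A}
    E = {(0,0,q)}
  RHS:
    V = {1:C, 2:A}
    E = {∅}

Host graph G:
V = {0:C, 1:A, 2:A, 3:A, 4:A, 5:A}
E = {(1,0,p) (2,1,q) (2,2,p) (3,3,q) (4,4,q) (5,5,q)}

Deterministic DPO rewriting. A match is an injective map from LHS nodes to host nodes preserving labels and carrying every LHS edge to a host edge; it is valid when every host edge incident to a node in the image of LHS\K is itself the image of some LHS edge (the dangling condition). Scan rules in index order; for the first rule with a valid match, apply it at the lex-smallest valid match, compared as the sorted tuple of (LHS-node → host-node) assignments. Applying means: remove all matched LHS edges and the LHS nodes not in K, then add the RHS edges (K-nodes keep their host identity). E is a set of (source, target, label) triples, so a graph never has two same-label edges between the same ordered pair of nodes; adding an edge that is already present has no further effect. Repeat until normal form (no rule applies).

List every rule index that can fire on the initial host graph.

Answer: [R3]

Derivation:
R0: no valid match — LHS pattern not found
R1: no valid match — LHS pattern not found
R2: no valid match — LHS pattern not found
R3: 12 valid matches — {0↦3, 1↦0, 2↦1}, {0↦3, 1↦0, 2↦2}, {0↦3, 1↦0, 2↦4} (+9 more)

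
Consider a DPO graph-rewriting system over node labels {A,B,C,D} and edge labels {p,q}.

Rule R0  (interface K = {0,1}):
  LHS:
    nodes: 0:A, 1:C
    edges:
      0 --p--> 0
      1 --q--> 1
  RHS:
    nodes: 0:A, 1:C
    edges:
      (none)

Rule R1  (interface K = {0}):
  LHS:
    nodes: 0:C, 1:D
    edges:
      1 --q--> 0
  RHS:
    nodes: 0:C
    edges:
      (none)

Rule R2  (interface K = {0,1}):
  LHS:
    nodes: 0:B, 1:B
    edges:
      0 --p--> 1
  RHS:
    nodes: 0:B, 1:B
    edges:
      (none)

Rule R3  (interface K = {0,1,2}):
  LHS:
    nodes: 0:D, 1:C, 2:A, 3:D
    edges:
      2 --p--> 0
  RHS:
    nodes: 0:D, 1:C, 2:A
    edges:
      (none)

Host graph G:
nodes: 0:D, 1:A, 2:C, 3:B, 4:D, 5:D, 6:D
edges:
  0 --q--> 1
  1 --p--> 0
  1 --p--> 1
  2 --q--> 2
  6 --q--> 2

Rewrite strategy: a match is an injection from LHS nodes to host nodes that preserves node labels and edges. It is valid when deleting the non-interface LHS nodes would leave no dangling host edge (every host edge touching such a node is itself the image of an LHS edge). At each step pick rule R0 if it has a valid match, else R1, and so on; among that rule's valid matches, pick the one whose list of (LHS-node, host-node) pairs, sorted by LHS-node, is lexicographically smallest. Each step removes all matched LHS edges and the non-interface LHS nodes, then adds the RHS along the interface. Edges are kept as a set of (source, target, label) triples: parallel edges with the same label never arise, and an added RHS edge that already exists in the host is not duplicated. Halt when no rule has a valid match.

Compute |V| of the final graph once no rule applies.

Answer: 5

Steps:
start.  V:7 E:5  edges: 0-q->1 1-p->0 1-p->1 2-q->2 6-q->2
1. fire R0 via {0↦1, 1↦2}  →  V:7 E:3  edges: 0-q->1 1-p->0 6-q->2
2. fire R1 via {0↦2, 1↦6}  →  V:6 E:2  edges: 0-q->1 1-p->0
3. fire R3 via {0↦0, 1↦2, 2↦1, 3↦4}  →  V:5 E:1  edges: 0-q->1
final graph: no rule applies after step 3
NF nodes: {0:D, 1:A, 2:C, 3:B, 5:D}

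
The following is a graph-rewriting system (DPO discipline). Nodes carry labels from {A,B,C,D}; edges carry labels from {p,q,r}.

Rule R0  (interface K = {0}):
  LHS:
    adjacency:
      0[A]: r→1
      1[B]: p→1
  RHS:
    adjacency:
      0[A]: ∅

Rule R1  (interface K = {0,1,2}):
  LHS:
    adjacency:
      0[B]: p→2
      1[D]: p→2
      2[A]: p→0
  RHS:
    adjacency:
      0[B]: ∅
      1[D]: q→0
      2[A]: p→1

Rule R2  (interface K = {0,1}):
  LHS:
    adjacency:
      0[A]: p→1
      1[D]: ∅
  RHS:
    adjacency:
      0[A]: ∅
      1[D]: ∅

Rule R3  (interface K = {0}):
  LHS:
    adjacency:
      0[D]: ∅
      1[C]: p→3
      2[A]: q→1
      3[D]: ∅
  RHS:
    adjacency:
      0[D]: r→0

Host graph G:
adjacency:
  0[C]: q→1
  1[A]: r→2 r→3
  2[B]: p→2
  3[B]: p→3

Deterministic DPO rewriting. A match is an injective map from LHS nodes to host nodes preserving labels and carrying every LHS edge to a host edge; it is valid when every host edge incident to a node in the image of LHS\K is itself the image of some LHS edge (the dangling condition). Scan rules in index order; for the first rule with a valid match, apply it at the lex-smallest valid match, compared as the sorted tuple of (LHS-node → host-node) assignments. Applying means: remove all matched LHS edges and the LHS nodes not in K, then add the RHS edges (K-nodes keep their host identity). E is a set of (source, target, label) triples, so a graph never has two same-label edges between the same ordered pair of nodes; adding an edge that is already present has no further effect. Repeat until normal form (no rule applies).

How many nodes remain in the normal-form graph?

[0] host  ⇒  4 nodes, 5 edges  {0-q->1 1-r->2 1-r->3 2-p->2 3-p->3}
[1] R0 @ {0↦1, 1↦2}  ⇒  3 nodes, 3 edges  {0-q->1 1-r->3 3-p->3}
[2] R0 @ {0↦1, 1↦3}  ⇒  2 nodes, 1 edges  {0-q->1}
normal form: no rule applies after step 2
NF nodes: {0:C, 1:A}

Answer: 2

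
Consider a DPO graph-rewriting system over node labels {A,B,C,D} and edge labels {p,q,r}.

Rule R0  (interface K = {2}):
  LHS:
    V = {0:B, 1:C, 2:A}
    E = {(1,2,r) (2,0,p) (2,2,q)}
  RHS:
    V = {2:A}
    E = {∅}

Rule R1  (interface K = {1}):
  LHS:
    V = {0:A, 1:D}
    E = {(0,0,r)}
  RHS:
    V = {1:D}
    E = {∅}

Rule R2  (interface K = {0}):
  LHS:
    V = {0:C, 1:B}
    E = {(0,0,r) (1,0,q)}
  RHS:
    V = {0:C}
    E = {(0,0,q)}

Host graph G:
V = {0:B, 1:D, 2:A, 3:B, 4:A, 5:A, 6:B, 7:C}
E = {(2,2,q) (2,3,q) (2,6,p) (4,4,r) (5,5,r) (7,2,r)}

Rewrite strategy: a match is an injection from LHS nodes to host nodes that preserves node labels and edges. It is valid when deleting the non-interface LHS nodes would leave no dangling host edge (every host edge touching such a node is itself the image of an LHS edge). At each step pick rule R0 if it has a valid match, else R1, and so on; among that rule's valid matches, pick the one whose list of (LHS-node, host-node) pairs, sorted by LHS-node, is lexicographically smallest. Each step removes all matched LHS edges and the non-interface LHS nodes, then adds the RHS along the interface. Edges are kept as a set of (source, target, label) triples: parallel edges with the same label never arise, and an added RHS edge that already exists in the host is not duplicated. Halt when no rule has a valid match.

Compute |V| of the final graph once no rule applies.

Answer: 4

Derivation:
start.  V:8 E:6  edges: 2-q->2 2-q->3 2-p->6 4-r->4 5-r->5 7-r->2
1. fire R0 via {0↦6, 1↦7, 2↦2}  →  V:6 E:3  edges: 2-q->3 4-r->4 5-r->5
2. fire R1 via {0↦4, 1↦1}  →  V:5 E:2  edges: 2-q->3 5-r->5
3. fire R1 via {0↦5, 1↦1}  →  V:4 E:1  edges: 2-q->3
final graph: no rule applies after step 3
NF nodes: {0:B, 1:D, 2:A, 3:B}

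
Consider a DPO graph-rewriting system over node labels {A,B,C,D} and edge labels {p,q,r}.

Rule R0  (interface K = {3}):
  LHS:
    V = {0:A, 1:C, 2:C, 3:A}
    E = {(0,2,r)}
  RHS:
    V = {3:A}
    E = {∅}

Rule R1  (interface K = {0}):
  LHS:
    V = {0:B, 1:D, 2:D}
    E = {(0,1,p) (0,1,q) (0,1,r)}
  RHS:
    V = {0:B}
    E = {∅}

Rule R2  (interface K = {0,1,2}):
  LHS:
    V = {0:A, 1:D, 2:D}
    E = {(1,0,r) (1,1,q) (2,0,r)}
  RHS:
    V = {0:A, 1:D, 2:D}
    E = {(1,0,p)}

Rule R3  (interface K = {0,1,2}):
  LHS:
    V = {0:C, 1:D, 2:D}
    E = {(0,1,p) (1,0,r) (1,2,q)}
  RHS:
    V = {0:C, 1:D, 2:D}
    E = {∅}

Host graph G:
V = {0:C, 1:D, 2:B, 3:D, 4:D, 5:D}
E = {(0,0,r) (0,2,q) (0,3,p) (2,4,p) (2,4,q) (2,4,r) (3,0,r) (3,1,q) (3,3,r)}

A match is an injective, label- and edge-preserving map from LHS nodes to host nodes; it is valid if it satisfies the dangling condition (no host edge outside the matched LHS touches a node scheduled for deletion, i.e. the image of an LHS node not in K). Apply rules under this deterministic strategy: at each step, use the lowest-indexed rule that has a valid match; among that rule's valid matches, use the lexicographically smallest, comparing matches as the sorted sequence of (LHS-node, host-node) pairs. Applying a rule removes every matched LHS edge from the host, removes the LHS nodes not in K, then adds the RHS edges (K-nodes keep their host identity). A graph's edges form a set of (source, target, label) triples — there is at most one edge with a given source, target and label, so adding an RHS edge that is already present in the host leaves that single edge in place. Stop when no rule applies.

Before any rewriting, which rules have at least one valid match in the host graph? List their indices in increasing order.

R0: no valid match — LHS pattern not found
R1: 1 valid match — {0↦2, 1↦4, 2↦5}
R2: no valid match — LHS pattern not found
R3: 1 valid match — {0↦0, 1↦3, 2↦1}

Answer: [R1,R3]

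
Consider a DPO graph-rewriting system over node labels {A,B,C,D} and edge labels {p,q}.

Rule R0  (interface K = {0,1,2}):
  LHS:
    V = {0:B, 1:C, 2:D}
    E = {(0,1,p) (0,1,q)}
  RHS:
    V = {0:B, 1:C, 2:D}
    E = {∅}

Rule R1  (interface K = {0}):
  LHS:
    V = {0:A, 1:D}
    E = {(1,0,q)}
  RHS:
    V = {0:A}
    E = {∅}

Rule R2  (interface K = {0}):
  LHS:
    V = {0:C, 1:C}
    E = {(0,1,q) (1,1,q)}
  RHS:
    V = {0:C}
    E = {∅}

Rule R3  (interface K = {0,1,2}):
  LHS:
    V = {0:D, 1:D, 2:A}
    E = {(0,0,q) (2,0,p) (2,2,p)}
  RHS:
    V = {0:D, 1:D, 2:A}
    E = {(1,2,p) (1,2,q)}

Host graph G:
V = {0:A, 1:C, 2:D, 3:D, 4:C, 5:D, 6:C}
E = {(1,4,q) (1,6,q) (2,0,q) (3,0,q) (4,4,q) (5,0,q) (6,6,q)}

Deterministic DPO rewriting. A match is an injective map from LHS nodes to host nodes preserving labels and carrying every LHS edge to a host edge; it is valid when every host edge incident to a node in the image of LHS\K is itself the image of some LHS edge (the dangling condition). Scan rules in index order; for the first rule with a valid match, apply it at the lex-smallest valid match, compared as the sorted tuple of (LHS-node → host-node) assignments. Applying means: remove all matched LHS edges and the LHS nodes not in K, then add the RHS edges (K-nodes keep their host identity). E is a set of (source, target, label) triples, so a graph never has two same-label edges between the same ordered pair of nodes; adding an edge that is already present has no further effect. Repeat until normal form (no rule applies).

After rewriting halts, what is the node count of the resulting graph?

initial: |V|=7 |E|=7  E = 1-q->4 1-q->6 2-q->0 3-q->0 4-q->4 5-q->0 6-q->6
step 1: apply R1 at {0↦0, 1↦2}  → |V|=6 |E|=6  E = 1-q->4 1-q->6 3-q->0 4-q->4 5-q->0 6-q->6
step 2: apply R1 at {0↦0, 1↦3}  → |V|=5 |E|=5  E = 1-q->4 1-q->6 4-q->4 5-q->0 6-q->6
step 3: apply R1 at {0↦0, 1↦5}  → |V|=4 |E|=4  E = 1-q->4 1-q->6 4-q->4 6-q->6
step 4: apply R2 at {0↦1, 1↦4}  → |V|=3 |E|=2  E = 1-q->6 6-q->6
step 5: apply R2 at {0↦1, 1↦6}  → |V|=2 |E|=0  E = ∅
final graph: no rule applies after step 5
NF nodes: {0:A, 1:C}

Answer: 2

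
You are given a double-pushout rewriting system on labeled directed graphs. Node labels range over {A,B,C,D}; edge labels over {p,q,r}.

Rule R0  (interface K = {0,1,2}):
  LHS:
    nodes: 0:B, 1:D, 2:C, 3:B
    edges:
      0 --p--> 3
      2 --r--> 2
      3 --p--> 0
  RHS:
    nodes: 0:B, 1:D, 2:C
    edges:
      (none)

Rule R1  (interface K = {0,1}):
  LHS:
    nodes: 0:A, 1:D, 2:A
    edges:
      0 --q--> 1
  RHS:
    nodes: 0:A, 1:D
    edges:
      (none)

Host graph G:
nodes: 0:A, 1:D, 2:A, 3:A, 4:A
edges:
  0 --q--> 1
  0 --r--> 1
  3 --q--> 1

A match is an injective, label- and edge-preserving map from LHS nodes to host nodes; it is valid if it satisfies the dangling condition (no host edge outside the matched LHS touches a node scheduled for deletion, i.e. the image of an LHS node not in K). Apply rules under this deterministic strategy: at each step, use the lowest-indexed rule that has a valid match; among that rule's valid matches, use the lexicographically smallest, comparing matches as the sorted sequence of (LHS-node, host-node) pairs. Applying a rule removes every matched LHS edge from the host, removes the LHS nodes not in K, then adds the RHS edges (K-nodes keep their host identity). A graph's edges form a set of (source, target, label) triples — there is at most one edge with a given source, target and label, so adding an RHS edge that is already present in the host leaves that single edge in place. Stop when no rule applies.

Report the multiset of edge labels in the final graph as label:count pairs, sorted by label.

[0] host  ⇒  5 nodes, 3 edges  {0-q->1 0-r->1 3-q->1}
[1] R1 @ {0↦0, 1↦1, 2↦2}  ⇒  4 nodes, 2 edges  {0-r->1 3-q->1}
[2] R1 @ {0↦3, 1↦1, 2↦4}  ⇒  3 nodes, 1 edges  {0-r->1}
halt: no rule applies after step 2
NF edges: [(0, 1, 'r')]

Answer: r:1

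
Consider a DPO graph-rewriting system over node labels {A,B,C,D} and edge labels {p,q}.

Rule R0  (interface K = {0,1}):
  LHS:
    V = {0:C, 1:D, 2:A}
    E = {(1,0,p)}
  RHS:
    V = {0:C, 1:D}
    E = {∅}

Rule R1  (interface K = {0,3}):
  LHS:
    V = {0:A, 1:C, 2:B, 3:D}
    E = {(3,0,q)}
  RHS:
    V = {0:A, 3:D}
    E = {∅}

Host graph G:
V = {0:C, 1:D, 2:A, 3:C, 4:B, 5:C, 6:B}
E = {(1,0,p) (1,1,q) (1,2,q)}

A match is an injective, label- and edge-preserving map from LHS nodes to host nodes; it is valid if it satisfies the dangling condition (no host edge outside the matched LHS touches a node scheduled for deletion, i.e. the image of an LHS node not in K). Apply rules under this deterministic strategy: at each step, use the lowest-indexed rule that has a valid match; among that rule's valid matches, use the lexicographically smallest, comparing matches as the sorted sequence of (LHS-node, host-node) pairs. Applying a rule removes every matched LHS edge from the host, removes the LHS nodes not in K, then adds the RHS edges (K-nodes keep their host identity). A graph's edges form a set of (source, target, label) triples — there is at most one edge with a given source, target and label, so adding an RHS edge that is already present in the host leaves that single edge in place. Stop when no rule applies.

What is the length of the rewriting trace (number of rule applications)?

Answer: 2

Rewrite trace:
initial: |V|=7 |E|=3  E = 1-p->0 1-q->1 1-q->2
step 1: apply R1 at {0↦2, 1↦3, 2↦4, 3↦1}  → |V|=5 |E|=2  E = 1-p->0 1-q->1
step 2: apply R0 at {0↦0, 1↦1, 2↦2}  → |V|=4 |E|=1  E = 1-q->1
normal form: no rule applies after step 2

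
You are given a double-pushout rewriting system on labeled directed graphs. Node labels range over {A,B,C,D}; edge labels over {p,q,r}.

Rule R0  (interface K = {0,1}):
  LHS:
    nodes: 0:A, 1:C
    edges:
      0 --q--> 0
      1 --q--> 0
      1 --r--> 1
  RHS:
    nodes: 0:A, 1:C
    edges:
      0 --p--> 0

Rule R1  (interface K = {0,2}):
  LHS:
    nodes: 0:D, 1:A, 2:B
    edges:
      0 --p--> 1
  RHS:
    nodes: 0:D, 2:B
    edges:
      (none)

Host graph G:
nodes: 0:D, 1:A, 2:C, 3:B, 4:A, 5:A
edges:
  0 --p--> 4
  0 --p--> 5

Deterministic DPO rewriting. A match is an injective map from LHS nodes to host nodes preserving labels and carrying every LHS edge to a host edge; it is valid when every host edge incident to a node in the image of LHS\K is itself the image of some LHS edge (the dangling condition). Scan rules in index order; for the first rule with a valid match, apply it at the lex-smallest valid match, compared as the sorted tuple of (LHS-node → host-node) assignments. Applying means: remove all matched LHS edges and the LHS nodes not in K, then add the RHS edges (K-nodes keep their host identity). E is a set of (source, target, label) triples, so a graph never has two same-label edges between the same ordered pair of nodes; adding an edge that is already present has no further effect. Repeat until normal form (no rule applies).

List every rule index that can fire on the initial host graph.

R0: no valid match — LHS pattern not found
R1: 2 valid matches — {0↦0, 1↦4, 2↦3}, {0↦0, 1↦5, 2↦3}

Answer: [R1]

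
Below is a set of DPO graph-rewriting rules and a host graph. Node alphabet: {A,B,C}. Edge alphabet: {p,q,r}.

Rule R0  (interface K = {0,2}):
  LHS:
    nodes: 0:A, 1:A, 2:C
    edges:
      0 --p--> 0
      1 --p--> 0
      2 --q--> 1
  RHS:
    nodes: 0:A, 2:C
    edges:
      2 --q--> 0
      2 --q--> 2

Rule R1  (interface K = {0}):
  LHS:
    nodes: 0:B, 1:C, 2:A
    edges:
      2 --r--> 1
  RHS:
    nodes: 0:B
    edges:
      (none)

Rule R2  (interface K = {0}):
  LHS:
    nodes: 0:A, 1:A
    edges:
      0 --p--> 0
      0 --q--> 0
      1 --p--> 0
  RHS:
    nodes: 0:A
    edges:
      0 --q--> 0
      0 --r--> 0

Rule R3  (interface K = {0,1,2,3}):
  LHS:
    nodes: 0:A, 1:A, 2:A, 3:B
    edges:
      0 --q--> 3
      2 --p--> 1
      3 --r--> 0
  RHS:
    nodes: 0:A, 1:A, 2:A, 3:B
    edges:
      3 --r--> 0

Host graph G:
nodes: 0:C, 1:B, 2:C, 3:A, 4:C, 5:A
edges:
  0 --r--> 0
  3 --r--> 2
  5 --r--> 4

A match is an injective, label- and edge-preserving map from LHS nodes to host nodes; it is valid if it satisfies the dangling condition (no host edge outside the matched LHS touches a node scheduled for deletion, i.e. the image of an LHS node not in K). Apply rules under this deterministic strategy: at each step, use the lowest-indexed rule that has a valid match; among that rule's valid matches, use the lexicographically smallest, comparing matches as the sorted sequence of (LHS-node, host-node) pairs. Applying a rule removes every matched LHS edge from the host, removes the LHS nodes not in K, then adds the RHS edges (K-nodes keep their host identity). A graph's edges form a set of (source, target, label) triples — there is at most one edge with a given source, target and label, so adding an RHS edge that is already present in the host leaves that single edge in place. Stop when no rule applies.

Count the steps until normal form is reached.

Answer: 2

Rewrite trace:
[0] host  ⇒  6 nodes, 3 edges  {0-r->0 3-r->2 5-r->4}
[1] R1 @ {0↦1, 1↦2, 2↦3}  ⇒  4 nodes, 2 edges  {0-r->0 5-r->4}
[2] R1 @ {0↦1, 1↦4, 2↦5}  ⇒  2 nodes, 1 edges  {0-r->0}
normal form: no rule applies after step 2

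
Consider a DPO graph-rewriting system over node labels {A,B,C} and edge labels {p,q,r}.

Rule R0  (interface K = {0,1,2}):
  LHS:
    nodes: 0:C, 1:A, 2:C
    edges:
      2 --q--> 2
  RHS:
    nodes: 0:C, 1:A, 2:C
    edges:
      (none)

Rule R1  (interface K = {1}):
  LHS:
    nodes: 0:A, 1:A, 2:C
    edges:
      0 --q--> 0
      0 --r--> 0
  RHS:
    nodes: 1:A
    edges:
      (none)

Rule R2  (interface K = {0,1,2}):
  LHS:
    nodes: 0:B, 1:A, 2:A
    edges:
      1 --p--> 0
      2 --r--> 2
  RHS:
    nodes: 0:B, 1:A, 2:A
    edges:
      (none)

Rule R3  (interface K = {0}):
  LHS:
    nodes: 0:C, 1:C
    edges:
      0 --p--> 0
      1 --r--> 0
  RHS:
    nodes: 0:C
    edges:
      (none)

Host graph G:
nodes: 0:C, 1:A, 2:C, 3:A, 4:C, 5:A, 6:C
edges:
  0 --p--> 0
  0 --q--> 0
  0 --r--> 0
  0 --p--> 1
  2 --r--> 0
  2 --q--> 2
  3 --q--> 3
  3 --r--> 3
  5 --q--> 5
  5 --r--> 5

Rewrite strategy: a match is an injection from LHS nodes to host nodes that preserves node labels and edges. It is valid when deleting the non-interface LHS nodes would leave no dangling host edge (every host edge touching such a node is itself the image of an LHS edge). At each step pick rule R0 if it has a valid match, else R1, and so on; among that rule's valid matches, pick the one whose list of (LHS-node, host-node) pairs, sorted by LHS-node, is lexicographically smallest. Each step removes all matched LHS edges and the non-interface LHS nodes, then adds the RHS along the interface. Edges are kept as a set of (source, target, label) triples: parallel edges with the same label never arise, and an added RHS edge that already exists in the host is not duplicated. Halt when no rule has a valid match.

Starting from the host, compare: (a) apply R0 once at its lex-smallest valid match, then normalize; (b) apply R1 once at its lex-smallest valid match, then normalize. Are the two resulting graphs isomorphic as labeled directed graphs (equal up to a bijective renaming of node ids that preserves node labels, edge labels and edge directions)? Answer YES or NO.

Answer: YES

Steps:
branch R0-first: apply at {0↦0, 1↦1, 2↦2} → |E|=9, then 4 more step(s) → NF |V|=2 |E|=2 V={0:C, 1:A} E=0-r->0 0-p->1
branch R1-first: apply at {0↦3, 1↦1, 2↦4} → |E|=8, then 4 more step(s) → NF |V|=2 |E|=2 V={0:C, 1:A} E=0-r->0 0-p->1
graphs isomorphic (equal up to label-preserving node renaming)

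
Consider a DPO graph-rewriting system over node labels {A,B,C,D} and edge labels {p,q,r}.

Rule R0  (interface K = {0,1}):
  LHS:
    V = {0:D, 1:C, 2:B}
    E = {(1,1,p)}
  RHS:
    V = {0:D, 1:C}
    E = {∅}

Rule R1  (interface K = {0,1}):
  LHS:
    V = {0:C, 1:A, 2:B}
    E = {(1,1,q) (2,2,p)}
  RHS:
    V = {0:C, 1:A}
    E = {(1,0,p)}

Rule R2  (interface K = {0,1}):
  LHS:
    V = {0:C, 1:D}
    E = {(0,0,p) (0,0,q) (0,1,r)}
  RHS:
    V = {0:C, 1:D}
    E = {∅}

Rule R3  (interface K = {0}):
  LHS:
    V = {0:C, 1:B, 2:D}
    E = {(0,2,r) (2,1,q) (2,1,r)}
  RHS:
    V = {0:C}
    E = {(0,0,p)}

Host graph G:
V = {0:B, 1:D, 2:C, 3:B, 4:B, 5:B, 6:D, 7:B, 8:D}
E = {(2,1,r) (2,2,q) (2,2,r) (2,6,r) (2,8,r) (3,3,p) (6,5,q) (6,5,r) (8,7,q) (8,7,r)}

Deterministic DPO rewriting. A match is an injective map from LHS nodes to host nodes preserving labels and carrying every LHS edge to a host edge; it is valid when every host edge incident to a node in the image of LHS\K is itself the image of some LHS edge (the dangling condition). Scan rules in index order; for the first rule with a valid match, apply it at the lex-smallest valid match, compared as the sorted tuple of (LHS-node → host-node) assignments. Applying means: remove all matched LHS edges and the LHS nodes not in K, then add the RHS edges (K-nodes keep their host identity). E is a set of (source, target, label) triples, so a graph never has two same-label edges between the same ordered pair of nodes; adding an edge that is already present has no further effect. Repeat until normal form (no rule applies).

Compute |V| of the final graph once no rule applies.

Answer: 3

Rewrite trace:
start.  V:9 E:10  edges: 2-r->1 2-q->2 2-r->2 2-r->6 2-r->8 3-p->3 6-q->5 6-r->5 8-q->7 8-r->7
1. fire R3 via {0↦2, 1↦5, 2↦6}  →  V:7 E:8  edges: 2-r->1 2-p->2 2-q->2 2-r->2 2-r->8 3-p->3 8-q->7 8-r->7
2. fire R0 via {0↦1, 1↦2, 2↦0}  →  V:6 E:7  edges: 2-r->1 2-q->2 2-r->2 2-r->8 3-p->3 8-q->7 8-r->7
3. fire R3 via {0↦2, 1↦7, 2↦8}  →  V:4 E:5  edges: 2-r->1 2-p->2 2-q->2 2-r->2 3-p->3
4. fire R0 via {0↦1, 1↦2, 2↦4}  →  V:3 E:4  edges: 2-r->1 2-q->2 2-r->2 3-p->3
normal form: no rule applies after step 4
NF nodes: {1:D, 2:C, 3:B}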